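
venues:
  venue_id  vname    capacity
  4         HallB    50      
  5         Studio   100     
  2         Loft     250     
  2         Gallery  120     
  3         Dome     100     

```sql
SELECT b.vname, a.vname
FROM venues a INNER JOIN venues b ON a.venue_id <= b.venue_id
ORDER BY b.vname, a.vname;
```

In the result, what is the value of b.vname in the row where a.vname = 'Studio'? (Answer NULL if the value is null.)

INNER JOIN keeps only pairs where the ON condition holds.
Matching on a.venue_id <= b.venue_id.
Matched pairs: 16.

Studio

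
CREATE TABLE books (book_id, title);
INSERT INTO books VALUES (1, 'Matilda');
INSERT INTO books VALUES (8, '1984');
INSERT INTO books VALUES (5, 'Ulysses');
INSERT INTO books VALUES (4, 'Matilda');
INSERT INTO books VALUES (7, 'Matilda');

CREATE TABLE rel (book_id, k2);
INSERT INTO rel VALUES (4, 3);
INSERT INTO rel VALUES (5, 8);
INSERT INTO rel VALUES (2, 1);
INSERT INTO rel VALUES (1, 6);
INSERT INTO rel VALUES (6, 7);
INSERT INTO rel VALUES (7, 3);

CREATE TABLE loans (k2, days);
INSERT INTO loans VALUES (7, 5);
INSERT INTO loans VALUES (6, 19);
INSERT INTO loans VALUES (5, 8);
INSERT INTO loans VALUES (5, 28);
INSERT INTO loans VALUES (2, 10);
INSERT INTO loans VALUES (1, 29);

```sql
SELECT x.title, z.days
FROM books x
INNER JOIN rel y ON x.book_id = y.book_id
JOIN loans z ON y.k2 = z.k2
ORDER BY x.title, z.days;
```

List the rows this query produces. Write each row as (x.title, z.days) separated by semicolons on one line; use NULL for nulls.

Evaluate left to right. First `books x INNER JOIN rel y` on book_id: 4 row(s).
Then INNER JOIN `loans z` on k2: keep only rows whose y.k2 appears in z.

(Matilda, 19)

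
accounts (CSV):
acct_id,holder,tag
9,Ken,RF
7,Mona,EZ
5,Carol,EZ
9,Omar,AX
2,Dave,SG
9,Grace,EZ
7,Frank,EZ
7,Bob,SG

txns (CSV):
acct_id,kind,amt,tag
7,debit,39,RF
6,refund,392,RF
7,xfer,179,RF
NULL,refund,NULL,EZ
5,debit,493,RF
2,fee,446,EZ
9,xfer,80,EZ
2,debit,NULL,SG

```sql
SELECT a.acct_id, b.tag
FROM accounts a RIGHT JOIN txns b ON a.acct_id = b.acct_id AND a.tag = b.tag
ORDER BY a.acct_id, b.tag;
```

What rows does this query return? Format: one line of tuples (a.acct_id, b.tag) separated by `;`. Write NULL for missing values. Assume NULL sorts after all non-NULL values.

RIGHT JOIN keeps every row from `txns`; unmatched rows get NULL for `accounts`'s columns.
Matching on a.acct_id = b.acct_id AND a.tag = b.tag. A NULL in a compared column never satisfies the condition.
Matched pairs: 2; unmatched b rows kept: 6.

(2, SG); (9, EZ); (NULL, EZ); (NULL, EZ); (NULL, RF); (NULL, RF); (NULL, RF); (NULL, RF)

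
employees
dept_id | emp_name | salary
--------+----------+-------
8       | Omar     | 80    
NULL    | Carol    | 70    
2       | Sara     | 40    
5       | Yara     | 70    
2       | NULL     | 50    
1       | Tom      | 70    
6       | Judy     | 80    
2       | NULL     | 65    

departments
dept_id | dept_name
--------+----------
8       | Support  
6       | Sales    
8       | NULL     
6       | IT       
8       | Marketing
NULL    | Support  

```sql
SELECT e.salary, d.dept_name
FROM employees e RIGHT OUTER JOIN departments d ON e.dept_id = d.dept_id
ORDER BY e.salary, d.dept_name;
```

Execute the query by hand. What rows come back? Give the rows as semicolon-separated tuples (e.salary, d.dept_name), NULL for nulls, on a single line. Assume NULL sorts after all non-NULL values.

(80, IT); (80, Marketing); (80, Sales); (80, Support); (80, NULL); (NULL, Support)

RIGHT JOIN keeps every row from `departments`; unmatched rows get NULL for `employees`'s columns.
Matching on e.dept_id = d.dept_id. A NULL in a compared column never satisfies the condition.
Matched pairs: 5; unmatched d rows kept: 1.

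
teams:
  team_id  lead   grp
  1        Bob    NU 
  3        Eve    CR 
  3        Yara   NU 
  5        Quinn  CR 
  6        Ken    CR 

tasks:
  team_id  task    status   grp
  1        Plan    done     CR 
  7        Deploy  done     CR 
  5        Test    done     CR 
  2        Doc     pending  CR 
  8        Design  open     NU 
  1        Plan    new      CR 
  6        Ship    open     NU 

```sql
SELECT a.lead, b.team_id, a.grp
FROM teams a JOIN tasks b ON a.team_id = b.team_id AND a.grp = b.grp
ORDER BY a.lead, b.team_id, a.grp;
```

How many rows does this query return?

1

INNER JOIN keeps only pairs where the ON condition holds.
Matching on a.team_id = b.team_id AND a.grp = b.grp.
- team_id=1, grp=NU: no matching b row, dropped.
- team_id=3, grp=CR: no matching b row, dropped.
- team_id=3, grp=NU: no matching b row, dropped.
- team_id=5, grp=CR: 1 matching b row(s), so 1 row(s) emitted.
- team_id=6, grp=CR: no matching b row, dropped.
Total: 1 rows.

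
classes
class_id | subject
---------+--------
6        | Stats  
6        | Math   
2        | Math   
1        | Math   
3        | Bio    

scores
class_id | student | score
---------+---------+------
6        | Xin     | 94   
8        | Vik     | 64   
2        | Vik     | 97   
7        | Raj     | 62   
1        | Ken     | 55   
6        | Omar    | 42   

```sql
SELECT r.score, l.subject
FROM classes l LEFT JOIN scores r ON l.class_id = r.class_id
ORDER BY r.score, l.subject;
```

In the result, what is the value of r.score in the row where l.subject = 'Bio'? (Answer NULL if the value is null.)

LEFT JOIN keeps every row from `classes`; unmatched rows get NULL for `scores`'s columns.
Matching on l.class_id = r.class_id.
- class_id=6: 2 matching r row(s), so 2 row(s) emitted.
- class_id=6: 2 matching r row(s), so 2 row(s) emitted.
- class_id=2: 1 matching r row(s), so 1 row(s) emitted.
- class_id=1: 1 matching r row(s), so 1 row(s) emitted.
- class_id=3: no r row matches, row kept with r columns NULL.

NULL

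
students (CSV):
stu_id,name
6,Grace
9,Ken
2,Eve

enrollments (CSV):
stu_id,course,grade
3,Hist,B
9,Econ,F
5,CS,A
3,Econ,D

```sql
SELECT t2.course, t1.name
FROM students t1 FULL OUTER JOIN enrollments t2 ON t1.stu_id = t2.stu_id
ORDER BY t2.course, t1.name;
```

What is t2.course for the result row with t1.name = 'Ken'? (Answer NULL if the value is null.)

Econ

FULL OUTER JOIN keeps every row from both sides; unmatched rows get NULL for the other side's columns.
Matching on t1.stu_id = t2.stu_id.
- stu_id=6: no t2 row matches, row kept with t2 columns NULL.
- stu_id=9: 1 matching t2 row(s), so 1 row(s) emitted.
- stu_id=2: no t2 row matches, row kept with t2 columns NULL.
- plus 3 unmatched t2 row(s), each kept with NULL t1 columns.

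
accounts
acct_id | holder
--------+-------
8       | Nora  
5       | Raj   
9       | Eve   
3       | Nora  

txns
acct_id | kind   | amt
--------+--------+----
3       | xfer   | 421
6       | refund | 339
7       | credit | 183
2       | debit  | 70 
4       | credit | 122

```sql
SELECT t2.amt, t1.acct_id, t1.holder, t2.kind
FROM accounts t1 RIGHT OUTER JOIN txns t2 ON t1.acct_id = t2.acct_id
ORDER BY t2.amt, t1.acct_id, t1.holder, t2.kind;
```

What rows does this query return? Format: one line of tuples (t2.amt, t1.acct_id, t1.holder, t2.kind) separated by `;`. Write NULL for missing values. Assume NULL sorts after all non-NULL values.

(70, NULL, NULL, debit); (122, NULL, NULL, credit); (183, NULL, NULL, credit); (339, NULL, NULL, refund); (421, 3, Nora, xfer)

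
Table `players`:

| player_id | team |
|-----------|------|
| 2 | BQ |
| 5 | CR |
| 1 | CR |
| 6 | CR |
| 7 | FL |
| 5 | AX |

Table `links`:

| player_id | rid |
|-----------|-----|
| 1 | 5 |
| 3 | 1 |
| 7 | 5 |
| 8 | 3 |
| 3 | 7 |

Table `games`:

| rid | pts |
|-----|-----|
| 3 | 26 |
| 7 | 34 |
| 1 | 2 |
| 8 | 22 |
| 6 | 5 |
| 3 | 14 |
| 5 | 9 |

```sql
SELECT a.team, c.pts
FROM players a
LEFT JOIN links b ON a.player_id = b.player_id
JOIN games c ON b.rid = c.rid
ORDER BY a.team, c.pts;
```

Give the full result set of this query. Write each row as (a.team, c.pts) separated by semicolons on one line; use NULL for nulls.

Joins associate left-to-right: players LEFT JOIN links on player_id gives 6 intermediate row(s).
Then INNER JOIN `games c` on rid: keep only rows whose b.rid appears in c.

(CR, 9); (FL, 9)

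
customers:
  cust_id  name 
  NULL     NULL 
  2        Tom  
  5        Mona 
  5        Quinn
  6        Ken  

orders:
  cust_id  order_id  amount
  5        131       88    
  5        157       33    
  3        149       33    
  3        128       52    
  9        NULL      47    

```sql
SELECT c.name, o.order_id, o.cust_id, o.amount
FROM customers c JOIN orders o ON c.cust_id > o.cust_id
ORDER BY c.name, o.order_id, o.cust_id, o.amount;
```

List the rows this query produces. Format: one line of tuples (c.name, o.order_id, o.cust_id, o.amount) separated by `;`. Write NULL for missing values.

(Ken, 128, 3, 52); (Ken, 131, 5, 88); (Ken, 149, 3, 33); (Ken, 157, 5, 33); (Mona, 128, 3, 52); (Mona, 149, 3, 33); (Quinn, 128, 3, 52); (Quinn, 149, 3, 33)

INNER JOIN keeps only pairs where the ON condition holds.
Matching on c.cust_id > o.cust_id. A NULL in a compared column never satisfies the condition.
- cust_id=NULL: no matching o row, dropped.
- cust_id=2: no matching o row, dropped.
- cust_id=5: 2 matching o row(s), so 2 row(s) emitted.
- cust_id=5: 2 matching o row(s), so 2 row(s) emitted.
- cust_id=6: 4 matching o row(s), so 4 row(s) emitted.
After projecting and ordering:
c.name | o.order_id | o.cust_id | o.amount
Ken | 128 | 3 | 52
Ken | 131 | 5 | 88
Ken | 149 | 3 | 33
Ken | 157 | 5 | 33
Mona | 128 | 3 | 52
Mona | 149 | 3 | 33
Quinn | 128 | 3 | 52
Quinn | 149 | 3 | 33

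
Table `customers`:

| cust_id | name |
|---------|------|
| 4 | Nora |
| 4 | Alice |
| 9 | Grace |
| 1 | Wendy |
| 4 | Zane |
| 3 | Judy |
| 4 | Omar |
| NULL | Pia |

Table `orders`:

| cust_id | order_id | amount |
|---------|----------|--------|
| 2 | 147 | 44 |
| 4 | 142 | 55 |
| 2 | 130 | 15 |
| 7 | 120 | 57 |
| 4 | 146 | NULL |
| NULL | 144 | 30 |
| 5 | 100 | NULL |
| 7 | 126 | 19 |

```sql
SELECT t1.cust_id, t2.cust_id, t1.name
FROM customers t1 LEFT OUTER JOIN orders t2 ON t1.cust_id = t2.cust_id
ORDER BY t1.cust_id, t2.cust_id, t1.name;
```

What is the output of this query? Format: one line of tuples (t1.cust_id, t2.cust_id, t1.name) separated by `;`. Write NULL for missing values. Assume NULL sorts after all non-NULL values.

(1, NULL, Wendy); (3, NULL, Judy); (4, 4, Alice); (4, 4, Alice); (4, 4, Nora); (4, 4, Nora); (4, 4, Omar); (4, 4, Omar); (4, 4, Zane); (4, 4, Zane); (9, NULL, Grace); (NULL, NULL, Pia)

LEFT JOIN keeps every row from `customers`; unmatched rows get NULL for `orders`'s columns.
Matching on t1.cust_id = t2.cust_id. A NULL in a compared column never satisfies the condition.
- t1 row (cust_id=4): matches 2 t2 row(s) → 2 output row(s).
- t1 row (cust_id=4): matches 2 t2 row(s) → 2 output row(s).
- t1 row (cust_id=9): no match → kept, t2 columns NULL.
- t1 row (cust_id=1): no match → kept, t2 columns NULL.
- t1 row (cust_id=4): matches 2 t2 row(s) → 2 output row(s).
- t1 row (cust_id=3): no match → kept, t2 columns NULL.
- t1 row (cust_id=4): matches 2 t2 row(s) → 2 output row(s).
- t1 row (cust_id=NULL): no match → kept, t2 columns NULL.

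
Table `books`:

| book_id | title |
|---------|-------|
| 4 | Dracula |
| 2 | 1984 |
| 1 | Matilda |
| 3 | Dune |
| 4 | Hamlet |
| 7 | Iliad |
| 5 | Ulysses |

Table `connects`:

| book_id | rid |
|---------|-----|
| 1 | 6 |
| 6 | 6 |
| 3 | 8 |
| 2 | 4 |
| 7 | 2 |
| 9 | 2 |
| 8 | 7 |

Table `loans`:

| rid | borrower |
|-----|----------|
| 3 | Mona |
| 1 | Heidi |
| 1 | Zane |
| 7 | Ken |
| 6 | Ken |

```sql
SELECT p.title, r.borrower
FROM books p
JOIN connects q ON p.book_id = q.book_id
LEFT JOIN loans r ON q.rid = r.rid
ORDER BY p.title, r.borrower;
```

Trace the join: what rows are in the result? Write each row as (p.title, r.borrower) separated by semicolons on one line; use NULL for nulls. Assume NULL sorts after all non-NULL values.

Step 1 — p INNER JOIN q on book_id → 4 row(s).
Then LEFT JOIN `loans r` on rid: each of those 4 rows is kept; rows whose q.rid has no match in r get NULL for r's columns.

(1984, NULL); (Dune, NULL); (Iliad, NULL); (Matilda, Ken)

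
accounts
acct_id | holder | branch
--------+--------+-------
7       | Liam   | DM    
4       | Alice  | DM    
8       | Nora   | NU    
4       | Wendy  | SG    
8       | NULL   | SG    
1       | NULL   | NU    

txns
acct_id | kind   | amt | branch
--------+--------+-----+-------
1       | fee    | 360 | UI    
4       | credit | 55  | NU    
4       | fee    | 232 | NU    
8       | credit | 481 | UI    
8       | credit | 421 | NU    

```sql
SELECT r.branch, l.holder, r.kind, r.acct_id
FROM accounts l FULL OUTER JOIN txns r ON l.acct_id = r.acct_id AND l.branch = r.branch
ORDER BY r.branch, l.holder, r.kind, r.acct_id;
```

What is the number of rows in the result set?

10

FULL OUTER JOIN keeps every row from both sides; unmatched rows get NULL for the other side's columns.
Matching on l.acct_id = r.acct_id AND l.branch = r.branch.
- acct_id=7, branch=DM: no r row matches, row kept with r columns NULL.
- acct_id=4, branch=DM: no r row matches, row kept with r columns NULL.
- acct_id=8, branch=NU: 1 matching r row(s), so 1 row(s) emitted.
- acct_id=4, branch=SG: no r row matches, row kept with r columns NULL.
- acct_id=8, branch=SG: no r row matches, row kept with r columns NULL.
- acct_id=1, branch=NU: no r row matches, row kept with r columns NULL.
- plus 4 unmatched r row(s), each kept with NULL l columns.
Total: 1 matched + 9 padded = 10 rows.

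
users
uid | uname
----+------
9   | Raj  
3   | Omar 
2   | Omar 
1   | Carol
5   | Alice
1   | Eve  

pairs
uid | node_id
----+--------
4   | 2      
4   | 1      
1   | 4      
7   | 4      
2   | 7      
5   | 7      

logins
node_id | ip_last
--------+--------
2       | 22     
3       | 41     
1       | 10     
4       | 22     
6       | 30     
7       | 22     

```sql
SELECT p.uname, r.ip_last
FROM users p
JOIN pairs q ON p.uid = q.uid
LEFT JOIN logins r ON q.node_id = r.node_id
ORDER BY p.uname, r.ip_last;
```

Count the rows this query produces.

4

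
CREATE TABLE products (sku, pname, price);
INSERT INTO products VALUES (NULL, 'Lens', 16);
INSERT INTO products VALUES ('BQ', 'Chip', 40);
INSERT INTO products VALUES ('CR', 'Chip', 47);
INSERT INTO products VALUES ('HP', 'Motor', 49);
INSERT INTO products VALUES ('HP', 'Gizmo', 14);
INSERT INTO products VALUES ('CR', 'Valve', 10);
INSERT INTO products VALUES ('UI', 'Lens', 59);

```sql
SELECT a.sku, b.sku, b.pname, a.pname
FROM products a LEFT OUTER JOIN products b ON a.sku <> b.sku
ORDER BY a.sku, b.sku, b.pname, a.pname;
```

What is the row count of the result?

LEFT JOIN keeps every row from `products a`; unmatched rows get NULL for `products b`'s columns.
Matching on a.sku <> b.sku. A NULL in a compared column never satisfies the condition.
Matched pairs: 26; unmatched a rows kept: 1.
Total: 26 matched + 1 padded = 27 rows.

27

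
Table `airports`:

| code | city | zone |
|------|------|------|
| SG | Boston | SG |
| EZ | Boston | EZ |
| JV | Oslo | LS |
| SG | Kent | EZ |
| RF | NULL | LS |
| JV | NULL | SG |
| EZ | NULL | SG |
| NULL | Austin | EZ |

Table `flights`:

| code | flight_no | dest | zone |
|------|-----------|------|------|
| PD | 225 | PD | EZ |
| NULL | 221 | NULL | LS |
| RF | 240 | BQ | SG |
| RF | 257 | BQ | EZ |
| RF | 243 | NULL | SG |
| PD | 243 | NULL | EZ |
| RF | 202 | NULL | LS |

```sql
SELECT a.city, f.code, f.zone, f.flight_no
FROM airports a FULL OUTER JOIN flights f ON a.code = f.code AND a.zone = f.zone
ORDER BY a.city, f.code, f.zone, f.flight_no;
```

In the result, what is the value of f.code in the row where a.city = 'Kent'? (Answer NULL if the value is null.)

NULL

FULL OUTER JOIN keeps every row from both sides; unmatched rows get NULL for the other side's columns.
Matching on a.code = f.code AND a.zone = f.zone. A NULL in a compared column never satisfies the condition.
- a (code=SG, zone=SG) has no partner → padded with NULL.
- a (code=EZ, zone=EZ) has no partner → padded with NULL.
- a (code=JV, zone=LS) has no partner → padded with NULL.
- a (code=SG, zone=EZ) has no partner → padded with NULL.
- a (code=RF, zone=LS) pairs with 1 row(s) of f.
- a (code=JV, zone=SG) has no partner → padded with NULL.
- a (code=EZ, zone=SG) has no partner → padded with NULL.
- a (code=NULL, zone=EZ) has no partner → padded with NULL.
- 6 f row(s) had no a match → kept, a columns NULL.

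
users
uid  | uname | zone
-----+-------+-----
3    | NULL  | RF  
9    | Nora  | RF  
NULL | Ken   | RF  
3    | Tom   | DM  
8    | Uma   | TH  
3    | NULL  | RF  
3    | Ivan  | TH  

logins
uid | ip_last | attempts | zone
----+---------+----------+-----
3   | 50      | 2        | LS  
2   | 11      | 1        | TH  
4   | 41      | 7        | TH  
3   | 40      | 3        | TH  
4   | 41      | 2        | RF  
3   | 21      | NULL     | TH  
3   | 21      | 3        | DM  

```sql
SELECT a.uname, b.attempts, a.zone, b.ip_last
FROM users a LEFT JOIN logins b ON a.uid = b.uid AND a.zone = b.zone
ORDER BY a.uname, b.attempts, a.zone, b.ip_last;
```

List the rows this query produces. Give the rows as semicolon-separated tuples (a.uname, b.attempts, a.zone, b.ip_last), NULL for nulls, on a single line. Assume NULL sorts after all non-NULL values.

LEFT JOIN keeps every row from `users`; unmatched rows get NULL for `logins`'s columns.
Matching on a.uid = b.uid AND a.zone = b.zone. A NULL in a compared column never satisfies the condition.
Matched pairs: 3; unmatched a rows kept: 5.

(Ivan, 3, TH, 40); (Ivan, NULL, TH, 21); (Ken, NULL, RF, NULL); (Nora, NULL, RF, NULL); (Tom, 3, DM, 21); (Uma, NULL, TH, NULL); (NULL, NULL, RF, NULL); (NULL, NULL, RF, NULL)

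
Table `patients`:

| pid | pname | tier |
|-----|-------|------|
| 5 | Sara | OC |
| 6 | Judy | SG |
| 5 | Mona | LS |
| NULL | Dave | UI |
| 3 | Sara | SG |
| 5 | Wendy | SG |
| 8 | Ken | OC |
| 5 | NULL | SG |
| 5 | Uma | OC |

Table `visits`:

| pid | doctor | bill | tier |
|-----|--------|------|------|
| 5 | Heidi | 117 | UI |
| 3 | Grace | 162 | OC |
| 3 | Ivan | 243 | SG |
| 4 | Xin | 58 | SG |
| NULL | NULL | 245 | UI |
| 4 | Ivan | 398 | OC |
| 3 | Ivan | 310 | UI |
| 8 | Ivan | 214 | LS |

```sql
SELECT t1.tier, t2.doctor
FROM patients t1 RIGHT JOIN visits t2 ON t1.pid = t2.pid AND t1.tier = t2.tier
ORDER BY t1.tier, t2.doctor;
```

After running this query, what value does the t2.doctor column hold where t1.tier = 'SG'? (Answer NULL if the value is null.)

Ivan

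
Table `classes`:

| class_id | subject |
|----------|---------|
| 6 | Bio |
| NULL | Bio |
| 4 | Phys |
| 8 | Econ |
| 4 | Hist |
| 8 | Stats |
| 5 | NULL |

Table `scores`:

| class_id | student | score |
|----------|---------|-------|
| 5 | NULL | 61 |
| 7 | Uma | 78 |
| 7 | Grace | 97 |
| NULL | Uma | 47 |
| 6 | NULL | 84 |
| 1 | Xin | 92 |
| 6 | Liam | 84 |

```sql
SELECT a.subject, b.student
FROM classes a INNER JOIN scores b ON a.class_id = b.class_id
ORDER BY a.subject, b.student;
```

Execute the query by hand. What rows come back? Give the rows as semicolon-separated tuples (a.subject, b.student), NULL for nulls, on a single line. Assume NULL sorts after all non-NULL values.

INNER JOIN keeps only pairs where the ON condition holds.
Matching on a.class_id = b.class_id. A NULL in a compared column never satisfies the condition.
- a (class_id=6) pairs with 2 row(s) of b.
- a (class_id=NULL) has no partner → excluded.
- a (class_id=4) has no partner → excluded.
- a (class_id=8) has no partner → excluded.
- a (class_id=4) has no partner → excluded.
- a (class_id=8) has no partner → excluded.
- a (class_id=5) pairs with 1 row(s) of b.
After projecting and ordering:
a.subject | b.student
Bio | Liam
Bio | NULL
NULL | NULL

(Bio, Liam); (Bio, NULL); (NULL, NULL)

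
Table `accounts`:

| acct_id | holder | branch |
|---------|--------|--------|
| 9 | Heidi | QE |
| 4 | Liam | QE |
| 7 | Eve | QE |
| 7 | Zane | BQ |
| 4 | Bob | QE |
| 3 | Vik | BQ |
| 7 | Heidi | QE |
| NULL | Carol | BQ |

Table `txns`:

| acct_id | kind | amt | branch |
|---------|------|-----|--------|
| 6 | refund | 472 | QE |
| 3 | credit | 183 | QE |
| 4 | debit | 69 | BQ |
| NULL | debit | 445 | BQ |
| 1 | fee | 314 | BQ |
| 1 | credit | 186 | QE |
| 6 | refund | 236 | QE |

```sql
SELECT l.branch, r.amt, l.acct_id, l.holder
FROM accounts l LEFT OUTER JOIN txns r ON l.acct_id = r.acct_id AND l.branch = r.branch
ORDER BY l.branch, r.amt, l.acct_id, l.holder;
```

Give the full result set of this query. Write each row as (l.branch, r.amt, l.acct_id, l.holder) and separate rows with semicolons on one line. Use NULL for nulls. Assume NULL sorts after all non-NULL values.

(BQ, NULL, 3, Vik); (BQ, NULL, 7, Zane); (BQ, NULL, NULL, Carol); (QE, NULL, 4, Bob); (QE, NULL, 4, Liam); (QE, NULL, 7, Eve); (QE, NULL, 7, Heidi); (QE, NULL, 9, Heidi)

LEFT JOIN keeps every row from `accounts`; unmatched rows get NULL for `txns`'s columns.
Matching on l.acct_id = r.acct_id AND l.branch = r.branch. A NULL in a compared column never satisfies the condition.
- l row (acct_id=9, branch=QE): no match → kept, r columns NULL.
- l row (acct_id=4, branch=QE): no match → kept, r columns NULL.
- l row (acct_id=7, branch=QE): no match → kept, r columns NULL.
- l row (acct_id=7, branch=BQ): no match → kept, r columns NULL.
- l row (acct_id=4, branch=QE): no match → kept, r columns NULL.
- l row (acct_id=3, branch=BQ): no match → kept, r columns NULL.
- l row (acct_id=7, branch=QE): no match → kept, r columns NULL.
- l row (acct_id=NULL, branch=BQ): no match → kept, r columns NULL.
After projecting and ordering:
l.branch | r.amt | l.acct_id | l.holder
BQ | NULL | 3 | Vik
BQ | NULL | 7 | Zane
BQ | NULL | NULL | Carol
QE | NULL | 4 | Bob
QE | NULL | 4 | Liam
QE | NULL | 7 | Eve
QE | NULL | 7 | Heidi
QE | NULL | 9 | Heidi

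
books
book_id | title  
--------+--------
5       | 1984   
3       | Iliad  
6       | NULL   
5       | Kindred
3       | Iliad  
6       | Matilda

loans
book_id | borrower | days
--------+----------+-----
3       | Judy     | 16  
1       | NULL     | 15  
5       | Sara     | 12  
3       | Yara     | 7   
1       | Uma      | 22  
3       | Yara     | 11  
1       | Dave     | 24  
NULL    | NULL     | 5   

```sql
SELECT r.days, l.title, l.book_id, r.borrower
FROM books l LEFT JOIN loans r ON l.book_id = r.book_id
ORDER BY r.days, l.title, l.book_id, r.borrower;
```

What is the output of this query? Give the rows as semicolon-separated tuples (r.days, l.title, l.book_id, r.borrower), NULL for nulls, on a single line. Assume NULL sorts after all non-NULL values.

(7, Iliad, 3, Yara); (7, Iliad, 3, Yara); (11, Iliad, 3, Yara); (11, Iliad, 3, Yara); (12, 1984, 5, Sara); (12, Kindred, 5, Sara); (16, Iliad, 3, Judy); (16, Iliad, 3, Judy); (NULL, Matilda, 6, NULL); (NULL, NULL, 6, NULL)

LEFT JOIN keeps every row from `books`; unmatched rows get NULL for `loans`'s columns.
Matching on l.book_id = r.book_id. A NULL in a compared column never satisfies the condition.
Matched pairs: 8; unmatched l rows kept: 2.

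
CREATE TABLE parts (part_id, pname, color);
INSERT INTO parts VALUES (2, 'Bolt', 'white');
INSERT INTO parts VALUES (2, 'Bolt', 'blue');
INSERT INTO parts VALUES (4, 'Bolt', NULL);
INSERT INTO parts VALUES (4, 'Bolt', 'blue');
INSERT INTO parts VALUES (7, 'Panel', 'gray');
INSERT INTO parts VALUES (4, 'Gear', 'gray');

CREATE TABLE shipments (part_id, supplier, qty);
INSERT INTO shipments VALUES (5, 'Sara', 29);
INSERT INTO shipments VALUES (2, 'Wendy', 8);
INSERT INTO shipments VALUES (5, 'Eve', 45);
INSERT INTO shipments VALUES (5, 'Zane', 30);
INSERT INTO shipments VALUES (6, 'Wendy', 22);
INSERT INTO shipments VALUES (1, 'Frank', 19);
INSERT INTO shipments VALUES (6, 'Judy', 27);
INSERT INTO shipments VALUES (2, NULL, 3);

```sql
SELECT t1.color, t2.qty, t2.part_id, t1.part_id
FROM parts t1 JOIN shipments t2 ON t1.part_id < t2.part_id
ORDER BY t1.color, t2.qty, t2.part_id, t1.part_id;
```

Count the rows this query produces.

INNER JOIN keeps only pairs where the ON condition holds.
Matching on t1.part_id < t2.part_id.
- t1 (part_id=2) pairs with 5 row(s) of t2.
- t1 (part_id=2) pairs with 5 row(s) of t2.
- t1 (part_id=4) pairs with 5 row(s) of t2.
- t1 (part_id=4) pairs with 5 row(s) of t2.
- t1 (part_id=7) has no partner → excluded.
- t1 (part_id=4) pairs with 5 row(s) of t2.
Total: 25 rows.

25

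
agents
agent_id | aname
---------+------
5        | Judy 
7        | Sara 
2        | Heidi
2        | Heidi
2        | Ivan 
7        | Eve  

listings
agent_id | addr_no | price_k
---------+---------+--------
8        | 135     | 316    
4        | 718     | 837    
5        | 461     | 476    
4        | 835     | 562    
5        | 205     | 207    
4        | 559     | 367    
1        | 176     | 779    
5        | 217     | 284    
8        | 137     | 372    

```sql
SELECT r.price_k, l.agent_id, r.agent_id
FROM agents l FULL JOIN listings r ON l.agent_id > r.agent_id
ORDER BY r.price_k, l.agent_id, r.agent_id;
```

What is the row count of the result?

FULL OUTER JOIN keeps every row from both sides; unmatched rows get NULL for the other side's columns.
Matching on l.agent_id > r.agent_id.
- l[0] agent_id=5 → 4 match(es) in r → 4 row(s).
- l[1] agent_id=7 → 7 match(es) in r → 7 row(s).
- l[2] agent_id=2 → 1 match(es) in r → 1 row(s).
- l[3] agent_id=2 → 1 match(es) in r → 1 row(s).
- l[4] agent_id=2 → 1 match(es) in r → 1 row(s).
- l[5] agent_id=7 → 7 match(es) in r → 7 row(s).
- 2 r row(s) had no l match → kept, l columns NULL.
Total: 21 matched + 2 padded = 23 rows.

23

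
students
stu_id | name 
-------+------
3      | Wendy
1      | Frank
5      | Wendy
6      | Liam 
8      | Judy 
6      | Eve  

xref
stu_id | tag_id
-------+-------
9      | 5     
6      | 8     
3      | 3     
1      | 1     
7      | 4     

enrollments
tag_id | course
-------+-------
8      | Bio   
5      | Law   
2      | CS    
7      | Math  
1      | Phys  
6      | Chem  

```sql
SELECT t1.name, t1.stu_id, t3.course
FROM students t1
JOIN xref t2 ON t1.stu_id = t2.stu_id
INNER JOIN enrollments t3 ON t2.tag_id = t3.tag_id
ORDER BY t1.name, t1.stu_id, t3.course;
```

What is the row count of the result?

3

Step 1 — t1 INNER JOIN t2 on stu_id → 4 row(s).
Then INNER JOIN `enrollments t3` on tag_id: keep only rows whose t2.tag_id appears in t3.
Result: 3 row(s).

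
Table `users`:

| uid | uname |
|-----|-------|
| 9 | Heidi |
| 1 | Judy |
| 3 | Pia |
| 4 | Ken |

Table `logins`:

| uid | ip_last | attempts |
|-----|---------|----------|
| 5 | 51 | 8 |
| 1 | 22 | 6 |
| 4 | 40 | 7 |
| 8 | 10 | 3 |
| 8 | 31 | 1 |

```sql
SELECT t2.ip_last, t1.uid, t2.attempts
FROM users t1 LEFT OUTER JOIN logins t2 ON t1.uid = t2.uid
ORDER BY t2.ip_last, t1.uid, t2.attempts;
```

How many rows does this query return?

LEFT JOIN keeps every row from `users`; unmatched rows get NULL for `logins`'s columns.
Matching on t1.uid = t2.uid.
Matched pairs: 2; unmatched t1 rows kept: 2.
Total: 2 matched + 2 padded = 4 rows.

4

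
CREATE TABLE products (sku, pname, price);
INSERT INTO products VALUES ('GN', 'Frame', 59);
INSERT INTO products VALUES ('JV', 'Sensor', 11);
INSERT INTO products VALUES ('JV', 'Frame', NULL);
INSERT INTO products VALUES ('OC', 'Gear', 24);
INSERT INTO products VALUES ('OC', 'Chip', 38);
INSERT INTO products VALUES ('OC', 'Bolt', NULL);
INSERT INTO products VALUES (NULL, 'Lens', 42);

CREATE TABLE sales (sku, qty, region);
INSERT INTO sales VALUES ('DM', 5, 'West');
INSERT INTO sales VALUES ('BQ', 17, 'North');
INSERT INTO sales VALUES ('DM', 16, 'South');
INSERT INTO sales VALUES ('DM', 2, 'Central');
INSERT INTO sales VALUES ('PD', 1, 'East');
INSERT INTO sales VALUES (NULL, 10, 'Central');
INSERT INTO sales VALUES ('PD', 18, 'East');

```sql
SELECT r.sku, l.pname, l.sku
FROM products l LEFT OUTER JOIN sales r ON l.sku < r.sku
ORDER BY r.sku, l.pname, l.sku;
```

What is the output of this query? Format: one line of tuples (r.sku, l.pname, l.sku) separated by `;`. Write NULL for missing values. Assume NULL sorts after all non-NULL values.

(PD, Bolt, OC); (PD, Bolt, OC); (PD, Chip, OC); (PD, Chip, OC); (PD, Frame, GN); (PD, Frame, GN); (PD, Frame, JV); (PD, Frame, JV); (PD, Gear, OC); (PD, Gear, OC); (PD, Sensor, JV); (PD, Sensor, JV); (NULL, Lens, NULL)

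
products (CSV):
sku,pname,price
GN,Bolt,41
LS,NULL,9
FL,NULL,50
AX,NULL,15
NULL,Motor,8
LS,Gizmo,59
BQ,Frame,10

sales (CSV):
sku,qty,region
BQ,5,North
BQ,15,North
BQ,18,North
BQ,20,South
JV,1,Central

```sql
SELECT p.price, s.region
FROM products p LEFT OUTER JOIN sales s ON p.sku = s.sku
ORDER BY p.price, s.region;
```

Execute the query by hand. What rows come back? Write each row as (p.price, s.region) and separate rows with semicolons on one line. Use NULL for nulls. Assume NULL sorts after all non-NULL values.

LEFT JOIN keeps every row from `products`; unmatched rows get NULL for `sales`'s columns.
Matching on p.sku = s.sku. A NULL in a compared column never satisfies the condition.
- p row (sku=GN): no match → kept, s columns NULL.
- p row (sku=LS): no match → kept, s columns NULL.
- p row (sku=FL): no match → kept, s columns NULL.
- p row (sku=AX): no match → kept, s columns NULL.
- p row (sku=NULL): no match → kept, s columns NULL.
- p row (sku=LS): no match → kept, s columns NULL.
- p row (sku=BQ): matches 4 s row(s) → 4 output row(s).
After projecting and ordering:
p.price | s.region
8 | NULL
9 | NULL
10 | North
10 | North
10 | North
10 | South
15 | NULL
41 | NULL
50 | NULL
59 | NULL

(8, NULL); (9, NULL); (10, North); (10, North); (10, North); (10, South); (15, NULL); (41, NULL); (50, NULL); (59, NULL)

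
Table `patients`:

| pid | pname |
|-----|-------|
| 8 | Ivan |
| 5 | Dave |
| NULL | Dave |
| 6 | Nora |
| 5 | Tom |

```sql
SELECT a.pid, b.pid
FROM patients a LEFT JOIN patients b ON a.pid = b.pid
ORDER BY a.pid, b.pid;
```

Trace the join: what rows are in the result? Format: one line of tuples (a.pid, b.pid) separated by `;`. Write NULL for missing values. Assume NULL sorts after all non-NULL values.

(5, 5); (5, 5); (5, 5); (5, 5); (6, 6); (8, 8); (NULL, NULL)

LEFT JOIN keeps every row from `patients a`; unmatched rows get NULL for `patients b`'s columns.
Matching on a.pid = b.pid. A NULL in a compared column never satisfies the condition.
Matched pairs: 6; unmatched a rows kept: 1.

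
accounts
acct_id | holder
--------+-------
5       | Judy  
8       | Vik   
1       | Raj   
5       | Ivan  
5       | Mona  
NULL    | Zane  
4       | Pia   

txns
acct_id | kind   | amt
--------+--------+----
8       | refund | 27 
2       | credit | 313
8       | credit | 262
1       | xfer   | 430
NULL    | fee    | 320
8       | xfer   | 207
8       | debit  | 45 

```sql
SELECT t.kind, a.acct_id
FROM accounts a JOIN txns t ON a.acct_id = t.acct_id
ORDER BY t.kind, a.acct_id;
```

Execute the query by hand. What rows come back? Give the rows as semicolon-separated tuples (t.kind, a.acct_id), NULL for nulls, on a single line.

(credit, 8); (debit, 8); (refund, 8); (xfer, 1); (xfer, 8)

INNER JOIN keeps only pairs where the ON condition holds.
Matching on a.acct_id = t.acct_id. A NULL in a compared column never satisfies the condition.
Matched pairs: 5.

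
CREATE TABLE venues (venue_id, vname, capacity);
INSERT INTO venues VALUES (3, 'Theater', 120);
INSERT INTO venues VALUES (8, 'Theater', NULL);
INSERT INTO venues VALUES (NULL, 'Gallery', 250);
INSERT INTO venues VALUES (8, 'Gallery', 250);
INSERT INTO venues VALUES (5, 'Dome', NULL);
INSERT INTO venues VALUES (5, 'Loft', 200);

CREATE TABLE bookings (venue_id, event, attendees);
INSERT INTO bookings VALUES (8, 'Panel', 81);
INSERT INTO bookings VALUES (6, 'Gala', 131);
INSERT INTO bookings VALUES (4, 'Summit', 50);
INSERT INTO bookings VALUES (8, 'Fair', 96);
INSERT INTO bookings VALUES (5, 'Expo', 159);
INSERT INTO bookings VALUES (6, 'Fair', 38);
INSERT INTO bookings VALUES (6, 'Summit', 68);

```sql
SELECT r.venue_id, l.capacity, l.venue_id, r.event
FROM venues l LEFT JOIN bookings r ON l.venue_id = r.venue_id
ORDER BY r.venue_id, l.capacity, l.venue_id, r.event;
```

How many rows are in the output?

8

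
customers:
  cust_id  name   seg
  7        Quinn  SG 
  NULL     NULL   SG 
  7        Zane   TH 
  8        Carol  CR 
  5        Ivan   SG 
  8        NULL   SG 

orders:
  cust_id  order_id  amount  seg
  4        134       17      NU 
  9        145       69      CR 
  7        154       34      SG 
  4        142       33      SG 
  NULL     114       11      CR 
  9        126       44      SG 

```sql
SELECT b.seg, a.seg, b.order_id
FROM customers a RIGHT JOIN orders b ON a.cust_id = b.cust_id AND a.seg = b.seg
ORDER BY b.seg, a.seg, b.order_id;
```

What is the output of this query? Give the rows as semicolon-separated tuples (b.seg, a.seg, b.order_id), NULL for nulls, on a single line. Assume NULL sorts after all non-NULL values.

(CR, NULL, 114); (CR, NULL, 145); (NU, NULL, 134); (SG, SG, 154); (SG, NULL, 126); (SG, NULL, 142)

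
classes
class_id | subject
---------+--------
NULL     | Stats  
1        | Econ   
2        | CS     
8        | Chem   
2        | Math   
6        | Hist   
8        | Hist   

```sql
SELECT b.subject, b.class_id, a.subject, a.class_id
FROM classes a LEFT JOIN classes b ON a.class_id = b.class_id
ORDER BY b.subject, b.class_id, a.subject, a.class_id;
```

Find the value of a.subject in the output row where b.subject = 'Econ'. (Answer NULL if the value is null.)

LEFT JOIN keeps every row from `classes a`; unmatched rows get NULL for `classes b`'s columns.
Matching on a.class_id = b.class_id. A NULL in a compared column never satisfies the condition.
- a[0] class_id=NULL → no match; kept with NULLs on the b side.
- a[1] class_id=1 → 1 match(es) in b → 1 row(s).
- a[2] class_id=2 → 2 match(es) in b → 2 row(s).
- a[3] class_id=8 → 2 match(es) in b → 2 row(s).
- a[4] class_id=2 → 2 match(es) in b → 2 row(s).
- a[5] class_id=6 → 1 match(es) in b → 1 row(s).
- a[6] class_id=8 → 2 match(es) in b → 2 row(s).

Econ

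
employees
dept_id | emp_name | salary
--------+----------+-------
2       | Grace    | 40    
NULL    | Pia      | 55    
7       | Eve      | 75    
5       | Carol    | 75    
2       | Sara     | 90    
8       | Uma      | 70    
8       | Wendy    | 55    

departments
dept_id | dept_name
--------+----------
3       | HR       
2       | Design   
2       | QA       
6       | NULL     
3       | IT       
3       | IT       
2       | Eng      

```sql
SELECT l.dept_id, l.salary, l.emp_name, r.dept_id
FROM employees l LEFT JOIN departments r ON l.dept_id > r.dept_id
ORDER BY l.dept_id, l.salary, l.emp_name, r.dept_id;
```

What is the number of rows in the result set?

30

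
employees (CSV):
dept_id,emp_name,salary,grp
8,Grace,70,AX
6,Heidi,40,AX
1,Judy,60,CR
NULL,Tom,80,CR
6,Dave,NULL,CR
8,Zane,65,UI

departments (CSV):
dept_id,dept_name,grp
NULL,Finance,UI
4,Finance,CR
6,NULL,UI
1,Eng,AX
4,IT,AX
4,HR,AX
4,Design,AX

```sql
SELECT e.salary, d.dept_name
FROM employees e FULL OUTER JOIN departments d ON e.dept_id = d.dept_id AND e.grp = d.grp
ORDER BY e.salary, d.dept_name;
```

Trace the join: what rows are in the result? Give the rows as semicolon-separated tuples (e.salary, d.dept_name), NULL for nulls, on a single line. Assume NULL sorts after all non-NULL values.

(40, NULL); (60, NULL); (65, NULL); (70, NULL); (80, NULL); (NULL, Design); (NULL, Eng); (NULL, Finance); (NULL, Finance); (NULL, HR); (NULL, IT); (NULL, NULL); (NULL, NULL)

FULL OUTER JOIN keeps every row from both sides; unmatched rows get NULL for the other side's columns.
Matching on e.dept_id = d.dept_id AND e.grp = d.grp. A NULL in a compared column never satisfies the condition.
- e (dept_id=8, grp=AX) has no partner → padded with NULL.
- e (dept_id=6, grp=AX) has no partner → padded with NULL.
- e (dept_id=1, grp=CR) has no partner → padded with NULL.
- e (dept_id=NULL, grp=CR) has no partner → padded with NULL.
- e (dept_id=6, grp=CR) has no partner → padded with NULL.
- e (dept_id=8, grp=UI) has no partner → padded with NULL.
- 7 row(s) from d found no e partner → padded with NULL.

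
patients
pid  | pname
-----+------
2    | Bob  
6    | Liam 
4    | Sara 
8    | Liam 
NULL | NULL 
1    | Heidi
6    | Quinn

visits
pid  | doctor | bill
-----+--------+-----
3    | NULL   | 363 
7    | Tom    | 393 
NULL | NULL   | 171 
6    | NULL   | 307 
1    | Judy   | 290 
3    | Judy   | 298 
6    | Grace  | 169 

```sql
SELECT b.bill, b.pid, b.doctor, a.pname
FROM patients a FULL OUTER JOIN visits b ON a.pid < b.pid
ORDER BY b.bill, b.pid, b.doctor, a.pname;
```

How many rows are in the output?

19

FULL OUTER JOIN keeps every row from both sides; unmatched rows get NULL for the other side's columns.
Matching on a.pid < b.pid. A NULL in a compared column never satisfies the condition.
- a row (pid=2): matches 5 b row(s) → 5 output row(s).
- a row (pid=6): matches 1 b row(s) → 1 output row(s).
- a row (pid=4): matches 3 b row(s) → 3 output row(s).
- a row (pid=8): no match → kept, b columns NULL.
- a row (pid=NULL): no match → kept, b columns NULL.
- a row (pid=1): matches 5 b row(s) → 5 output row(s).
- a row (pid=6): matches 1 b row(s) → 1 output row(s).
- 2 row(s) from b found no a partner → padded with NULL.
Total: 15 matched + 4 padded = 19 rows.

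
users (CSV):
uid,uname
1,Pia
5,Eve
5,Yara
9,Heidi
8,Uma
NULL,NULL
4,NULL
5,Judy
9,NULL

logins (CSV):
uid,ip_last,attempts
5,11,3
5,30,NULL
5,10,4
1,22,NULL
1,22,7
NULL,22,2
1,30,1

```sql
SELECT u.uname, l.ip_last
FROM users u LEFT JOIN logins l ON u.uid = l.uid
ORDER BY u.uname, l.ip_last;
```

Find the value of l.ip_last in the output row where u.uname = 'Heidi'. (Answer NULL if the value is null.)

NULL

LEFT JOIN keeps every row from `users`; unmatched rows get NULL for `logins`'s columns.
Matching on u.uid = l.uid. A NULL in a compared column never satisfies the condition.
- uid=1: 3 matching l row(s), so 3 row(s) emitted.
- uid=5: 3 matching l row(s), so 3 row(s) emitted.
- uid=5: 3 matching l row(s), so 3 row(s) emitted.
- uid=9: no l row matches, row kept with l columns NULL.
- uid=8: no l row matches, row kept with l columns NULL.
- uid=NULL: no l row matches, row kept with l columns NULL.
- uid=4: no l row matches, row kept with l columns NULL.
- uid=5: 3 matching l row(s), so 3 row(s) emitted.
- uid=9: no l row matches, row kept with l columns NULL.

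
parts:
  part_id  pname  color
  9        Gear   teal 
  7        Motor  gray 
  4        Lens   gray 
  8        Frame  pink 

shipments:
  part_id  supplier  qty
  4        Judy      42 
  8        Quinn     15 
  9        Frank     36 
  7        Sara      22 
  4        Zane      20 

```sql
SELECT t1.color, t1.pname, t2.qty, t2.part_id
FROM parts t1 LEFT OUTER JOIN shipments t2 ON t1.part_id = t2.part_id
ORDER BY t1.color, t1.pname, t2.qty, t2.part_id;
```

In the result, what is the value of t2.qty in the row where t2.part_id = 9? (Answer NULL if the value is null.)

LEFT JOIN keeps every row from `parts`; unmatched rows get NULL for `shipments`'s columns.
Matching on t1.part_id = t2.part_id.
Matched pairs: 5; unmatched t1 rows kept: 0.

36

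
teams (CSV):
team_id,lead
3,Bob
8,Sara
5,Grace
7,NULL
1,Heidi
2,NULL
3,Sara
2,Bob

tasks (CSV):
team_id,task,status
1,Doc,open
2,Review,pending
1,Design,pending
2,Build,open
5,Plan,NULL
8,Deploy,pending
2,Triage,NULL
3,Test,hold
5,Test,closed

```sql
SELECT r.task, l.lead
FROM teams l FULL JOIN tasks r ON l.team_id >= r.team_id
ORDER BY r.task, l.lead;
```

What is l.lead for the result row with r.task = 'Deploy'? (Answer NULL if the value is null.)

Sara

FULL OUTER JOIN keeps every row from both sides; unmatched rows get NULL for the other side's columns.
Matching on l.team_id >= r.team_id.
- l row (team_id=3): matches 6 r row(s) → 6 output row(s).
- l row (team_id=8): matches 9 r row(s) → 9 output row(s).
- l row (team_id=5): matches 8 r row(s) → 8 output row(s).
- l row (team_id=7): matches 8 r row(s) → 8 output row(s).
- l row (team_id=1): matches 2 r row(s) → 2 output row(s).
- l row (team_id=2): matches 5 r row(s) → 5 output row(s).
- l row (team_id=3): matches 6 r row(s) → 6 output row(s).
- l row (team_id=2): matches 5 r row(s) → 5 output row(s).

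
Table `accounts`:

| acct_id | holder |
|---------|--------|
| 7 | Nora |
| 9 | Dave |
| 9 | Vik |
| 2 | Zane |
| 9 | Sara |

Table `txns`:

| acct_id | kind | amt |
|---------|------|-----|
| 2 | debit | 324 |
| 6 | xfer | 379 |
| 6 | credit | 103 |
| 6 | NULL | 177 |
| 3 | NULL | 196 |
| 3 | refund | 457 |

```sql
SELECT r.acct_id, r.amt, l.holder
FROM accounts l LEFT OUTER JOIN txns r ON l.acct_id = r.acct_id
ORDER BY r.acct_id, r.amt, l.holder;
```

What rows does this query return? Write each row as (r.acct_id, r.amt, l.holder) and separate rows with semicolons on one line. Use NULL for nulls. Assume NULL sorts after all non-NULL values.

(2, 324, Zane); (NULL, NULL, Dave); (NULL, NULL, Nora); (NULL, NULL, Sara); (NULL, NULL, Vik)

LEFT JOIN keeps every row from `accounts`; unmatched rows get NULL for `txns`'s columns.
Matching on l.acct_id = r.acct_id.
- l (acct_id=7) has no partner → padded with NULL.
- l (acct_id=9) has no partner → padded with NULL.
- l (acct_id=9) has no partner → padded with NULL.
- l (acct_id=2) pairs with 1 row(s) of r.
- l (acct_id=9) has no partner → padded with NULL.
After projecting and ordering:
r.acct_id | r.amt | l.holder
2 | 324 | Zane
NULL | NULL | Dave
NULL | NULL | Nora
NULL | NULL | Sara
NULL | NULL | Vik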